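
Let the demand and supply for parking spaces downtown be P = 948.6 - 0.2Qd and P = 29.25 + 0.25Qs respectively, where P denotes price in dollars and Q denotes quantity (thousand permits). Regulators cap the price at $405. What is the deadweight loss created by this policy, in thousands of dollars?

Rearranging demand gives Qd = 4743 - 5P; rearranging supply gives Qs = 4P - 117. Equilibrium: 4743 - 5P = 4P - 117, so 4860 = 9P and P* = 540, Q* = 2043.
The ceiling of 405 is below the equilibrium price 540, so it binds.
At P = 405: Qd = 4743 - 5·405 = 2718 and Qs = 4·405 - 117 = 1503.
Quantity traded falls to 1503. At Q = 1503 the demand price is (4743 - 1503)/5 = 648 and the supply price is (117 + 1503)/4 = 405.
Deadweight loss = ½ · (648 - 405) · (2043 - 1503) = ½ · 243 · 540 = 65610.

65610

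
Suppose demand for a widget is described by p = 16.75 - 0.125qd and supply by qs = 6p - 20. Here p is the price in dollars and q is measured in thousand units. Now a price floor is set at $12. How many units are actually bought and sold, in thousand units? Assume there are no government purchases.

Rearranging demand gives qd = 134 - 8p. In a free market, 134 - 8p = 6p - 20 gives the equilibrium p* = 11, q* = 46.
Because the floor (12) lies above the market-clearing price, it is binding.
At p = 12: qd = 134 - 8·12 = 38 and qs = 6·12 - 20 = 52.
The quantity actually transacted is the short side, demand: 38.

38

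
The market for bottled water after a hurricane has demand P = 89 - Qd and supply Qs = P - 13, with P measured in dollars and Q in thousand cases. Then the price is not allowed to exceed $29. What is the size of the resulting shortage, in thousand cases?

44

Rearranging demand gives Qd = 89 - P. Equilibrium: 89 - P = P - 13, so 102 = 2P and P* = 51, Q* = 38.
The ceiling of 29 is below the equilibrium price 51, so it binds.
At P = 29: Qd = 89 - 29 = 60 and Qs = 29 - 13 = 16.
Shortage = Qd - Qs = 60 - 16 = 44.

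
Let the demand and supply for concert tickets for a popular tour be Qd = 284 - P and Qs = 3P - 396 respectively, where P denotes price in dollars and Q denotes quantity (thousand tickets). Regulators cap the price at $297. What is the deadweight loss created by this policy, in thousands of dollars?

In a free market, 284 - P = 3P - 396 gives the equilibrium P* = 170, Q* = 114.
Since 297 is above P* = 170, the ceiling does not bind and the free-market outcome prevails.
Since the control does not bind, no trades are prevented and deadweight loss is zero.

0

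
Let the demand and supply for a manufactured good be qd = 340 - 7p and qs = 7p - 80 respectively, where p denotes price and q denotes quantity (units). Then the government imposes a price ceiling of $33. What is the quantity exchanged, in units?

Equilibrium: 340 - 7p = 7p - 80, so 420 = 14p and p* = 30, q* = 130.
The ceiling of 33 is above the equilibrium price 30, so it is not binding; the market clears at p* = 30, q* = 130.

130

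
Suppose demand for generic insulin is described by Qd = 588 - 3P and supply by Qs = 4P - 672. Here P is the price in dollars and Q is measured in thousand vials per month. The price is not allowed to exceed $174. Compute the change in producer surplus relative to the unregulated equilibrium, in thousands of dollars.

-216

Equilibrium: 588 - 3P = 4P - 672, so 1260 = 7P and P* = 180, Q* = 48.
The ceiling of 174 is below the equilibrium price 180, so it binds.
At P = 174: Qd = 588 - 3·174 = 66 and Qs = 4·174 - 672 = 24.
Producer surplus without the control is ½ · (180 - 168) · 48 = 288.
With the ceiling, producers sell 24 units at 174, so PS = ½ · (174 - 168) · 24 = 72.
Change in producer surplus = 72 - 288 = -216.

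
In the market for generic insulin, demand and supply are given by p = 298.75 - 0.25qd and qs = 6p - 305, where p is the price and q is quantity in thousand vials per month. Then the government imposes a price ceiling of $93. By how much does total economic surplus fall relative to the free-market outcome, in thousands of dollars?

Rearranging demand gives qd = 1195 - 4p. Setting quantity demanded equal to quantity supplied, 1195 - 4p = 6p - 305, gives p* = 150 and q* = 595.
The ceiling of 93 is below the equilibrium price 150, so it binds.
At p = 93: qd = 1195 - 4·93 = 823 and qs = 6·93 - 305 = 253.
Quantity traded falls to 253. At q = 253 the demand price is (1195 - 253)/4 = 235.5 and the supply price is (305 + 253)/6 = 93.
Deadweight loss = ½ · (235.5 - 93) · (595 - 253) = ½ · 142.5 · 342 = 24367.5.

24367.5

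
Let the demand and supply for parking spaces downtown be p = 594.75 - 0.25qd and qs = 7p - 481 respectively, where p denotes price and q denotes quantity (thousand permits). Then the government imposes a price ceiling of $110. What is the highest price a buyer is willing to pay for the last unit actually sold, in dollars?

Rearranging demand gives qd = 2379 - 4p. Setting quantity demanded equal to quantity supplied, 2379 - 4p = 7p - 481, gives p* = 260 and q* = 1339.
The ceiling of 110 is below the equilibrium price 260, so it binds.
At p = 110: qd = 2379 - 4·110 = 1939 and qs = 7·110 - 481 = 289.
Only 289 units reach the market. On the demand curve, the marginal buyer's willingness to pay at q = 289 is (2379 - 289)/4 = 522.5.

522.5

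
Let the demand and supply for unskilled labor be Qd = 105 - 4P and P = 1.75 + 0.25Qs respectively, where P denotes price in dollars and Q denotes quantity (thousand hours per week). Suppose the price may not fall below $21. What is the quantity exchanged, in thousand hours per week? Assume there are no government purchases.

Rearranging supply gives Qs = 4P - 7. Without the control the market clears where 105 - 4P = 4P - 7, i.e. P* = 14 and Q* = 49.
The floor of 21 is above the equilibrium price 14, so it binds.
At P = 21: Qd = 105 - 4·21 = 21 and Qs = 4·21 - 7 = 77.
The quantity actually transacted is the short side, demand: 21.

21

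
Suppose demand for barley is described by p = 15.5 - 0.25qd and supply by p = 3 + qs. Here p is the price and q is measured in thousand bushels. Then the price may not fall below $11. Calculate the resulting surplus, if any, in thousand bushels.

0

Rearranging demand gives qd = 62 - 4p; rearranging supply gives qs = p - 3. Equilibrium: 62 - 4p = p - 3, so 65 = 5p and p* = 13, q* = 10.
The floor of 11 is below the equilibrium price 13, so it is not binding; the market clears at p* = 13, q* = 10.
Since the control does not bind, there is no surplus.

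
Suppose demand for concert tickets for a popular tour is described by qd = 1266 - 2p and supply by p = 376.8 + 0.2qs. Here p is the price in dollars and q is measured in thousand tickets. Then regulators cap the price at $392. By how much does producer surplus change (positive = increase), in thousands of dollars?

-12818

Rearranging supply gives qs = 5p - 1884. Equilibrium: 1266 - 2p = 5p - 1884, so 3150 = 7p and p* = 450, q* = 366.
Since 392 < 450, the ceiling is binding.
At p = 392: qd = 1266 - 2·392 = 482 and qs = 5·392 - 1884 = 76.
Producer surplus without the control is ½ · (450 - 376.8) · 366 = 13395.6.
With the ceiling, producers sell 76 units at 392, so PS = ½ · (392 - 376.8) · 76 = 577.6.
Change in producer surplus = 577.6 - 13395.6 = -12818.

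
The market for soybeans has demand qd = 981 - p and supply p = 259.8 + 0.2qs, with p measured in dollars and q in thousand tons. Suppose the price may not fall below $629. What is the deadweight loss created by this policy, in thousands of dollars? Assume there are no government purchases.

Rearranging supply gives qs = 5p - 1299. Without the control the market clears where 981 - p = 5p - 1299, i.e. p* = 380 and q* = 601.
The floor of 629 is above the equilibrium price 380, so it binds.
At p = 629: qd = 981 - 629 = 352 and qs = 5·629 - 1299 = 1846.
Quantity traded falls to 352. At q = 352 the demand price is 981 - 352 = 629 and the supply price is (1299 + 352)/5 = 330.2.
Deadweight loss = ½ · (629 - 330.2) · (601 - 352) = ½ · 298.8 · 249 = 37200.6.

37200.6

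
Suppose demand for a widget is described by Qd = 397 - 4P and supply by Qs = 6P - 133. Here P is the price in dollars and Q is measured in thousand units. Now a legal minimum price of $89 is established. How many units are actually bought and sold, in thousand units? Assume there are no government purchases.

41

Setting quantity demanded equal to quantity supplied, 397 - 4P = 6P - 133, gives P* = 53 and Q* = 185.
The floor of 89 is above the equilibrium price 53, so it binds.
At P = 89: Qd = 397 - 4·89 = 41 and Qs = 6·89 - 133 = 401.
The quantity actually transacted is the short side, demand: 41.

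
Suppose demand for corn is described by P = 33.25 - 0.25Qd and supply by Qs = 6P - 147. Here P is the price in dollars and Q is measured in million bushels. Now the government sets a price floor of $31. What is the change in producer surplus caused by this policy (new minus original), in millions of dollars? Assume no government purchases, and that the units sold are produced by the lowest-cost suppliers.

Rearranging demand gives Qd = 133 - 4P. Setting quantity demanded equal to quantity supplied, 133 - 4P = 6P - 147, gives P* = 28 and Q* = 21.
The floor of 31 is above the equilibrium price 28, so it binds.
At P = 31: Qd = 133 - 4·31 = 9 and Qs = 6·31 - 147 = 39.
Producer surplus without the control is ½ · (28 - 24.5) · 21 = 36.75.
With the floor, 9 units are sold at 31. The supply price at Q = 9 is 26, so PS = ½ · [(31 - 24.5) + (31 - 26)] · 9 = 51.75.
Change in producer surplus = 51.75 - 36.75 = 15.

15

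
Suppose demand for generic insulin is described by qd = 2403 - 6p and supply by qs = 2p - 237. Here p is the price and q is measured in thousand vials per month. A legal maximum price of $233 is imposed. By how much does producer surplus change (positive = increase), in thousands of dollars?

-31622

In a free market, 2403 - 6p = 2p - 237 gives the equilibrium p* = 330, q* = 423.
Since 233 < 330, the ceiling is binding.
At p = 233: qd = 2403 - 6·233 = 1005 and qs = 2·233 - 237 = 229.
Producer surplus without the control is ½ · (330 - 118.5) · 423 = 44732.25.
With the ceiling, producers sell 229 units at 233, so PS = ½ · (233 - 118.5) · 229 = 13110.25.
Change in producer surplus = 13110.25 - 44732.25 = -31622.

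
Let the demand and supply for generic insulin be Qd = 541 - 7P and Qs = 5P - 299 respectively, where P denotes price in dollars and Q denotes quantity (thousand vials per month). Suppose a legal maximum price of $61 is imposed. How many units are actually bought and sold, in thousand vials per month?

6

Setting quantity demanded equal to quantity supplied, 541 - 7P = 5P - 299, gives P* = 70 and Q* = 51.
Since 61 < 70, the ceiling is binding.
At P = 61: Qd = 541 - 7·61 = 114 and Qs = 5·61 - 299 = 6.
The quantity actually transacted is the short side, supply: 6.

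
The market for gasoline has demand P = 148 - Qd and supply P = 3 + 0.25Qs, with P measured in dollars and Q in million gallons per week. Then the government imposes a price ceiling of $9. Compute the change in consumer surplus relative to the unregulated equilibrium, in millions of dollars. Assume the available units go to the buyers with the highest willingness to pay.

-3680

Rearranging demand gives Qd = 148 - P; rearranging supply gives Qs = 4P - 12. Setting quantity demanded equal to quantity supplied, 148 - P = 4P - 12, gives P* = 32 and Q* = 116.
The ceiling of 9 is below the equilibrium price 32, so it binds.
At P = 9: Qd = 148 - 9 = 139 and Qs = 4·9 - 12 = 24.
Consumer surplus without the control is ½ · (148 - 32) · 116 = 6728.
With the ceiling, 24 units are sold at 9 (assume they go to the highest-value buyers). The demand price at Q = 24 is 124, so CS = ½ · [(148 - 9) + (124 - 9)] · 24 = 3048.
Change in consumer surplus = 3048 - 6728 = -3680.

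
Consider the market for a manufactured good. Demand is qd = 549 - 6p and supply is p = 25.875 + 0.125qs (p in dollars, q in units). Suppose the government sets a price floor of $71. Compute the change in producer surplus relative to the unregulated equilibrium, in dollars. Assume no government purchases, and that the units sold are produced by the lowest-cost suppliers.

1440.75

Rearranging supply gives qs = 8p - 207. Without the control the market clears where 549 - 6p = 8p - 207, i.e. p* = 54 and q* = 225.
The floor of 71 is above the equilibrium price 54, so it binds.
At p = 71: qd = 549 - 6·71 = 123 and qs = 8·71 - 207 = 361.
Producer surplus without the control is ½ · (54 - 25.875) · 225 = 3164.0625.
With the floor, 123 units are sold at 71. The supply price at q = 123 is 41.25, so PS = ½ · [(71 - 25.875) + (71 - 41.25)] · 123 = 4604.8125.
Change in producer surplus = 4604.8125 - 3164.0625 = 1440.75.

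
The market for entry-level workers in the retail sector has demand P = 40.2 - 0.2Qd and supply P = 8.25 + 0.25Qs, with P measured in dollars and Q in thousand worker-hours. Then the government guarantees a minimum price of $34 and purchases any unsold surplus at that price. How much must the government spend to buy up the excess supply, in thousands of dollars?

Rearranging demand gives Qd = 201 - 5P; rearranging supply gives Qs = 4P - 33. Equilibrium: 201 - 5P = 4P - 33, so 234 = 9P and P* = 26, Q* = 71.
Since 34 > 26, the floor is binding.
At P = 34: Qd = 201 - 5·34 = 31 and Qs = 4·34 - 33 = 103.
Surplus = Qs - Qd = 72.
Government expenditure = surplus × support price = 72 × 34 = 2448.

2448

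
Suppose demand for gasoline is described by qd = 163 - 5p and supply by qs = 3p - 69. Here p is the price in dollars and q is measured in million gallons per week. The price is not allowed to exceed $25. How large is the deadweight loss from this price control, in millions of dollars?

In a free market, 163 - 5p = 3p - 69 gives the equilibrium p* = 29, q* = 18.
Because the ceiling (25) lies below the market-clearing price, it is binding.
At p = 25: qd = 163 - 5·25 = 38 and qs = 3·25 - 69 = 6.
Quantity traded falls to 6. At q = 6 the demand price is (163 - 6)/5 = 31.4 and the supply price is (69 + 6)/3 = 25.
Deadweight loss = ½ · (31.4 - 25) · (18 - 6) = ½ · 6.4 · 12 = 38.4.

38.4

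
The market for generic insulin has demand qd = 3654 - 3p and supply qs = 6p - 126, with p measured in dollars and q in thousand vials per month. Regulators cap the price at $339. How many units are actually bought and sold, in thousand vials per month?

In a free market, 3654 - 3p = 6p - 126 gives the equilibrium p* = 420, q* = 2394.
Because the ceiling (339) lies below the market-clearing price, it is binding.
At p = 339: qd = 3654 - 3·339 = 2637 and qs = 6·339 - 126 = 1908.
The quantity actually transacted is the short side, supply: 1908.

1908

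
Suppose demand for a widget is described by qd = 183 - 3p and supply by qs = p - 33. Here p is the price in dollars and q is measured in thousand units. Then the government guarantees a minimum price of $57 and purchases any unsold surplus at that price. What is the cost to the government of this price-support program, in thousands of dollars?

684

Without the control the market clears where 183 - 3p = p - 33, i.e. p* = 54 and q* = 21.
Since 57 > 54, the floor is binding.
At p = 57: qd = 183 - 3·57 = 12 and qs = 57 - 33 = 24.
Surplus = qs - qd = 12.
Government expenditure = surplus × support price = 12 × 57 = 684.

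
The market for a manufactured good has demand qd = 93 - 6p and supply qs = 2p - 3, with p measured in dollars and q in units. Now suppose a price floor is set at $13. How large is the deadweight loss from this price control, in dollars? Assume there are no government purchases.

12

Without the control the market clears where 93 - 6p = 2p - 3, i.e. p* = 12 and q* = 21.
Because the floor (13) lies above the market-clearing price, it is binding.
At p = 13: qd = 93 - 6·13 = 15 and qs = 2·13 - 3 = 23.
Quantity traded falls to 15. At q = 15 the demand price is (93 - 15)/6 = 13 and the supply price is (3 + 15)/2 = 9.
Deadweight loss = ½ · (13 - 9) · (21 - 15) = ½ · 4 · 6 = 12.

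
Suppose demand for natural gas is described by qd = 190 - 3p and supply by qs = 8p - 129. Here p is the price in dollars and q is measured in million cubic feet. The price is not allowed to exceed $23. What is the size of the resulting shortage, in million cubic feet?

66

Equilibrium: 190 - 3p = 8p - 129, so 319 = 11p and p* = 29, q* = 103.
Because the ceiling (23) lies below the market-clearing price, it is binding.
At p = 23: qd = 190 - 3·23 = 121 and qs = 8·23 - 129 = 55.
Shortage = qd - qs = 121 - 55 = 66.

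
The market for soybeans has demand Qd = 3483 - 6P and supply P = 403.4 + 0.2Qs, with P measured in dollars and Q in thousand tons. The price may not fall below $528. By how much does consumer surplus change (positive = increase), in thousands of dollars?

Rearranging supply gives Qs = 5P - 2017. In a free market, 3483 - 6P = 5P - 2017 gives the equilibrium P* = 500, Q* = 483.
Since 528 > 500, the floor is binding.
At P = 528: Qd = 3483 - 6·528 = 315 and Qs = 5·528 - 2017 = 623.
Consumer surplus without the control is ½ · (580.5 - 500) · 483 = 19440.75.
With the floor, consumers buy 315 units at 528, so CS = ½ · (580.5 - 528) · 315 = 8268.75.
Change in consumer surplus = 8268.75 - 19440.75 = -11172.

-11172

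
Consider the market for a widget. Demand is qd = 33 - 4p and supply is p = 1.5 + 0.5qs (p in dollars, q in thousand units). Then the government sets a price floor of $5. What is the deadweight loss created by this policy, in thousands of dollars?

0

Rearranging supply gives qs = 2p - 3. In a free market, 33 - 4p = 2p - 3 gives the equilibrium p* = 6, q* = 9.
The floor of 5 is below the equilibrium price 6, so it is not binding; the market clears at p* = 6, q* = 9.
Since the control does not bind, no trades are prevented and deadweight loss is zero.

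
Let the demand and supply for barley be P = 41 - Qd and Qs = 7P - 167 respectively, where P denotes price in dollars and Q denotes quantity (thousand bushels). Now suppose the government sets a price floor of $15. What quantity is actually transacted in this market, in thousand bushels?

15

Rearranging demand gives Qd = 41 - P. Equilibrium: 41 - P = 7P - 167, so 208 = 8P and P* = 26, Q* = 15.
Since 15 is below P* = 26, the floor does not bind and the free-market outcome prevails.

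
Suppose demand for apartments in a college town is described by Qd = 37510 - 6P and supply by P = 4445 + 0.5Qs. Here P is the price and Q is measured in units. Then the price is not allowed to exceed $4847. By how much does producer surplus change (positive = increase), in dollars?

Rearranging supply gives Qs = 2P - 8890. Equilibrium: 37510 - 6P = 2P - 8890, so 46400 = 8P and P* = 5800, Q* = 2710.
Because the ceiling (4847) lies below the market-clearing price, it is binding.
At P = 4847: Qd = 37510 - 6·4847 = 8428 and Qs = 2·4847 - 8890 = 804.
Producer surplus without the control is ½ · (5800 - 4445) · 2710 = 1836025.
With the ceiling, producers sell 804 units at 4847, so PS = ½ · (4847 - 4445) · 804 = 161604.
Change in producer surplus = 161604 - 1836025 = -1674421.

-1674421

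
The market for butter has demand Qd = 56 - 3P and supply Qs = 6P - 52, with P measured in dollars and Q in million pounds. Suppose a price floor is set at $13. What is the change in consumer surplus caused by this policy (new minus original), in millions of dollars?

Equilibrium: 56 - 3P = 6P - 52, so 108 = 9P and P* = 12, Q* = 20.
Because the floor (13) lies above the market-clearing price, it is binding.
At P = 13: Qd = 56 - 3·13 = 17 and Qs = 6·13 - 52 = 26.
Consumer surplus without the control is ½ · (56/3 - 12) · 20 = 200/3.
With the floor, consumers buy 17 units at 13, so CS = ½ · (56/3 - 13) · 17 = 289/6.
Change in consumer surplus = 289/6 - 200/3 = -18.5.

-18.5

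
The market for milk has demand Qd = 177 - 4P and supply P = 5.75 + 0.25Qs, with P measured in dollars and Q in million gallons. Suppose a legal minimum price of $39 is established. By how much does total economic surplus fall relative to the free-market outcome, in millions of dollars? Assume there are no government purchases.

784

Rearranging supply gives Qs = 4P - 23. Setting quantity demanded equal to quantity supplied, 177 - 4P = 4P - 23, gives P* = 25 and Q* = 77.
Since 39 > 25, the floor is binding.
At P = 39: Qd = 177 - 4·39 = 21 and Qs = 4·39 - 23 = 133.
Quantity traded falls to 21. At Q = 21 the demand price is (177 - 21)/4 = 39 and the supply price is (23 + 21)/4 = 11.
Deadweight loss = ½ · (39 - 11) · (77 - 21) = ½ · 28 · 56 = 784.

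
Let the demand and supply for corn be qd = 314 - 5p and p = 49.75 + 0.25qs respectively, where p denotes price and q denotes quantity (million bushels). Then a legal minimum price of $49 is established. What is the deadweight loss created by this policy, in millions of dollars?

0

Rearranging supply gives qs = 4p - 199. Setting quantity demanded equal to quantity supplied, 314 - 5p = 4p - 199, gives p* = 57 and q* = 29.
The floor of 49 is below the equilibrium price 57, so it is not binding; the market clears at p* = 57, q* = 29.
Since the control does not bind, no trades are prevented and deadweight loss is zero.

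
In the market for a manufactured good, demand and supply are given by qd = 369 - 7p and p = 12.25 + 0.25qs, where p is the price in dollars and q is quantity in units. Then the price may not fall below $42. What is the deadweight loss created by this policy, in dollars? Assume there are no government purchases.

Rearranging supply gives qs = 4p - 49. In a free market, 369 - 7p = 4p - 49 gives the equilibrium p* = 38, q* = 103.
The floor of 42 is above the equilibrium price 38, so it binds.
At p = 42: qd = 369 - 7·42 = 75 and qs = 4·42 - 49 = 119.
Quantity traded falls to 75. At q = 75 the demand price is (369 - 75)/7 = 42 and the supply price is (49 + 75)/4 = 31.
Deadweight loss = ½ · (42 - 31) · (103 - 75) = ½ · 11 · 28 = 154.

154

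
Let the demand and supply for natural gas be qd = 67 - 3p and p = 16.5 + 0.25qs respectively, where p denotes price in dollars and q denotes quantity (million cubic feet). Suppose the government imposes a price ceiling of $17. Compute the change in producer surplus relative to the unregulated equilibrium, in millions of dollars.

Rearranging supply gives qs = 4p - 66. In a free market, 67 - 3p = 4p - 66 gives the equilibrium p* = 19, q* = 10.
Because the ceiling (17) lies below the market-clearing price, it is binding.
At p = 17: qd = 67 - 3·17 = 16 and qs = 4·17 - 66 = 2.
Producer surplus without the control is ½ · (19 - 16.5) · 10 = 12.5.
With the ceiling, producers sell 2 units at 17, so PS = ½ · (17 - 16.5) · 2 = 0.5.
Change in producer surplus = 0.5 - 12.5 = -12.

-12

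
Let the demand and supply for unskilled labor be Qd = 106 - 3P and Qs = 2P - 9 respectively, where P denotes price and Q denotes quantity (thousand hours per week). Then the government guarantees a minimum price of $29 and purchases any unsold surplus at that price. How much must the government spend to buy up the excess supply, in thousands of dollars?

Without the control the market clears where 106 - 3P = 2P - 9, i.e. P* = 23 and Q* = 37.
The floor of 29 is above the equilibrium price 23, so it binds.
At P = 29: Qd = 106 - 3·29 = 19 and Qs = 2·29 - 9 = 49.
Surplus = Qs - Qd = 30.
Government expenditure = surplus × support price = 30 × 29 = 870.

870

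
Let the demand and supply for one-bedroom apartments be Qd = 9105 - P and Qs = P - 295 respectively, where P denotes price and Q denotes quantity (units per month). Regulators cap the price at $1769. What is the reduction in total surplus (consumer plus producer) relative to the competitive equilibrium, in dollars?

Setting quantity demanded equal to quantity supplied, 9105 - P = P - 295, gives P* = 4700 and Q* = 4405.
Because the ceiling (1769) lies below the market-clearing price, it is binding.
At P = 1769: Qd = 9105 - 1769 = 7336 and Qs = 1769 - 295 = 1474.
Quantity traded falls to 1474. At Q = 1474 the demand price is 9105 - 1474 = 7631 and the supply price is 295 + 1474 = 1769.
Deadweight loss = ½ · (7631 - 1769) · (4405 - 1474) = ½ · 5862 · 2931 = 8590761.

8590761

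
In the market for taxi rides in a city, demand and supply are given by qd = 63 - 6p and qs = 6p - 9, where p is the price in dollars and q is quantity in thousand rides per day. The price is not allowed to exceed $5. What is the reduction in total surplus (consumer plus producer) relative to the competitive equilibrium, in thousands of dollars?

6

In a free market, 63 - 6p = 6p - 9 gives the equilibrium p* = 6, q* = 27.
Because the ceiling (5) lies below the market-clearing price, it is binding.
At p = 5: qd = 63 - 6·5 = 33 and qs = 6·5 - 9 = 21.
Quantity traded falls to 21. At q = 21 the demand price is (63 - 21)/6 = 7 and the supply price is (9 + 21)/6 = 5.
Deadweight loss = ½ · (7 - 5) · (27 - 21) = ½ · 2 · 6 = 6.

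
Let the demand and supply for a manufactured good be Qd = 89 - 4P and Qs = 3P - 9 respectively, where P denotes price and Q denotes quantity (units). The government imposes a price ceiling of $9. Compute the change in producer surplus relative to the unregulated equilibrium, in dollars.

-127.5

Without the control the market clears where 89 - 4P = 3P - 9, i.e. P* = 14 and Q* = 33.
The ceiling of 9 is below the equilibrium price 14, so it binds.
At P = 9: Qd = 89 - 4·9 = 53 and Qs = 3·9 - 9 = 18.
Producer surplus without the control is ½ · (14 - 3) · 33 = 181.5.
With the ceiling, producers sell 18 units at 9, so PS = ½ · (9 - 3) · 18 = 54.
Change in producer surplus = 54 - 181.5 = -127.5.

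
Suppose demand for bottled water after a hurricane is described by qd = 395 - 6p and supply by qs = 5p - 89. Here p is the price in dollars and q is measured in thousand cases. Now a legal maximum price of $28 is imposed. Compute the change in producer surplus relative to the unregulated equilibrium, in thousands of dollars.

Equilibrium: 395 - 6p = 5p - 89, so 484 = 11p and p* = 44, q* = 131.
Since 28 < 44, the ceiling is binding.
At p = 28: qd = 395 - 6·28 = 227 and qs = 5·28 - 89 = 51.
Producer surplus without the control is ½ · (44 - 17.8) · 131 = 1716.1.
With the ceiling, producers sell 51 units at 28, so PS = ½ · (28 - 17.8) · 51 = 260.1.
Change in producer surplus = 260.1 - 1716.1 = -1456.

-1456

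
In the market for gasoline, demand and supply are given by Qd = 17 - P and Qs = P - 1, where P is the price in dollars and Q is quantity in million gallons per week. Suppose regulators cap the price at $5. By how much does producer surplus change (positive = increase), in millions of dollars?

Setting quantity demanded equal to quantity supplied, 17 - P = P - 1, gives P* = 9 and Q* = 8.
The ceiling of 5 is below the equilibrium price 9, so it binds.
At P = 5: Qd = 17 - 5 = 12 and Qs = 5 - 1 = 4.
Producer surplus without the control is ½ · (9 - 1) · 8 = 32.
With the ceiling, producers sell 4 units at 5, so PS = ½ · (5 - 1) · 4 = 8.
Change in producer surplus = 8 - 32 = -24.

-24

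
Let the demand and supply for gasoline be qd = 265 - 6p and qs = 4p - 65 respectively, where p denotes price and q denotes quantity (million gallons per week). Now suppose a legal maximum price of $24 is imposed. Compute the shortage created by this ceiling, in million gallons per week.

90

Equilibrium: 265 - 6p = 4p - 65, so 330 = 10p and p* = 33, q* = 67.
Since 24 < 33, the ceiling is binding.
At p = 24: qd = 265 - 6·24 = 121 and qs = 4·24 - 65 = 31.
Shortage = qd - qs = 121 - 31 = 90.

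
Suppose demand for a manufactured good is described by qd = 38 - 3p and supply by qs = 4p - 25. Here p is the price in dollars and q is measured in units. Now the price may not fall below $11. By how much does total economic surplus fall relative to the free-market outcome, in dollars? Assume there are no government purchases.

10.5

Equilibrium: 38 - 3p = 4p - 25, so 63 = 7p and p* = 9, q* = 11.
Because the floor (11) lies above the market-clearing price, it is binding.
At p = 11: qd = 38 - 3·11 = 5 and qs = 4·11 - 25 = 19.
Quantity traded falls to 5. At q = 5 the demand price is (38 - 5)/3 = 11 and the supply price is (25 + 5)/4 = 7.5.
Deadweight loss = ½ · (11 - 7.5) · (11 - 5) = ½ · 3.5 · 6 = 10.5.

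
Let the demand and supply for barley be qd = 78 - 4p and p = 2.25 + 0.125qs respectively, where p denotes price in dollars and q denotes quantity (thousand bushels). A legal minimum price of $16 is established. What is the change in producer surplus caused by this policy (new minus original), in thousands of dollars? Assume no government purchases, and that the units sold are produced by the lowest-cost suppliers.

48

Rearranging supply gives qs = 8p - 18. Setting quantity demanded equal to quantity supplied, 78 - 4p = 8p - 18, gives p* = 8 and q* = 46.
Since 16 > 8, the floor is binding.
At p = 16: qd = 78 - 4·16 = 14 and qs = 8·16 - 18 = 110.
Producer surplus without the control is ½ · (8 - 2.25) · 46 = 132.25.
With the floor, 14 units are sold at 16. The supply price at q = 14 is 4, so PS = ½ · [(16 - 2.25) + (16 - 4)] · 14 = 180.25.
Change in producer surplus = 180.25 - 132.25 = 48.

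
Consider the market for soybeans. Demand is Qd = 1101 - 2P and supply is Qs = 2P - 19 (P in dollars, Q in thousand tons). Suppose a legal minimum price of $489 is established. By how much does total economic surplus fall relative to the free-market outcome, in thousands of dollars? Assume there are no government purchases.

87362

Setting quantity demanded equal to quantity supplied, 1101 - 2P = 2P - 19, gives P* = 280 and Q* = 541.
The floor of 489 is above the equilibrium price 280, so it binds.
At P = 489: Qd = 1101 - 2·489 = 123 and Qs = 2·489 - 19 = 959.
Quantity traded falls to 123. At Q = 123 the demand price is (1101 - 123)/2 = 489 and the supply price is (19 + 123)/2 = 71.
Deadweight loss = ½ · (489 - 71) · (541 - 123) = ½ · 418 · 418 = 87362.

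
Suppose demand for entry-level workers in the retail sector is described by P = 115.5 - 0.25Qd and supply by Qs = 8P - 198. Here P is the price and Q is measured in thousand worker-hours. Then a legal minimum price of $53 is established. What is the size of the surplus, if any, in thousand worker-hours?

0

Rearranging demand gives Qd = 462 - 4P. Setting quantity demanded equal to quantity supplied, 462 - 4P = 8P - 198, gives P* = 55 and Q* = 242.
Since 53 is below P* = 55, the floor does not bind and the free-market outcome prevails.
Since the control does not bind, there is no surplus.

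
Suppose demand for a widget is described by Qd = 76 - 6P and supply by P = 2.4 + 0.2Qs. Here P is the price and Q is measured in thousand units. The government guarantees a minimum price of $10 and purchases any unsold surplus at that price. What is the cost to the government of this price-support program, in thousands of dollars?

220

Rearranging supply gives Qs = 5P - 12. Without the control the market clears where 76 - 6P = 5P - 12, i.e. P* = 8 and Q* = 28.
Since 10 > 8, the floor is binding.
At P = 10: Qd = 76 - 6·10 = 16 and Qs = 5·10 - 12 = 38.
Surplus = Qs - Qd = 22.
Government expenditure = surplus × support price = 22 × 10 = 220.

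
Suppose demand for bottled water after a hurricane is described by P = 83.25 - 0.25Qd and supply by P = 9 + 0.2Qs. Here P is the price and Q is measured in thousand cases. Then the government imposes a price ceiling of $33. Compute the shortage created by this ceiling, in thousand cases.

81

Rearranging demand gives Qd = 333 - 4P; rearranging supply gives Qs = 5P - 45. Without the control the market clears where 333 - 4P = 5P - 45, i.e. P* = 42 and Q* = 165.
The ceiling of 33 is below the equilibrium price 42, so it binds.
At P = 33: Qd = 333 - 4·33 = 201 and Qs = 5·33 - 45 = 120.
Shortage = Qd - Qs = 201 - 120 = 81.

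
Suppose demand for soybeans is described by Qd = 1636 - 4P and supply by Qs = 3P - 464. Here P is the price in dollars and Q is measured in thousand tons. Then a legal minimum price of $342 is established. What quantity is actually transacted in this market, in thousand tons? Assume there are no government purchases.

268

In a free market, 1636 - 4P = 3P - 464 gives the equilibrium P* = 300, Q* = 436.
Since 342 > 300, the floor is binding.
At P = 342: Qd = 1636 - 4·342 = 268 and Qs = 3·342 - 464 = 562.
The quantity actually transacted is the short side, demand: 268.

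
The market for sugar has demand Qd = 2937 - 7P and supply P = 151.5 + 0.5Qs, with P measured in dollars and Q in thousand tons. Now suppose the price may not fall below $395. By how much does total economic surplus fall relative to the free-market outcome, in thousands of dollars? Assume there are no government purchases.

19293.75

Rearranging supply gives Qs = 2P - 303. Without the control the market clears where 2937 - 7P = 2P - 303, i.e. P* = 360 and Q* = 417.
Because the floor (395) lies above the market-clearing price, it is binding.
At P = 395: Qd = 2937 - 7·395 = 172 and Qs = 2·395 - 303 = 487.
Quantity traded falls to 172. At Q = 172 the demand price is (2937 - 172)/7 = 395 and the supply price is (303 + 172)/2 = 237.5.
Deadweight loss = ½ · (395 - 237.5) · (417 - 172) = ½ · 157.5 · 245 = 19293.75.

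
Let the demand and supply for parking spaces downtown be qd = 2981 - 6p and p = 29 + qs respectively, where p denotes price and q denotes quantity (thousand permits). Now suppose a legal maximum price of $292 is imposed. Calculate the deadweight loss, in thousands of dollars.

11109

Rearranging supply gives qs = p - 29. Equilibrium: 2981 - 6p = p - 29, so 3010 = 7p and p* = 430, q* = 401.
Because the ceiling (292) lies below the market-clearing price, it is binding.
At p = 292: qd = 2981 - 6·292 = 1229 and qs = 292 - 29 = 263.
Quantity traded falls to 263. At q = 263 the demand price is (2981 - 263)/6 = 453 and the supply price is 29 + 263 = 292.
Deadweight loss = ½ · (453 - 292) · (401 - 263) = ½ · 161 · 138 = 11109.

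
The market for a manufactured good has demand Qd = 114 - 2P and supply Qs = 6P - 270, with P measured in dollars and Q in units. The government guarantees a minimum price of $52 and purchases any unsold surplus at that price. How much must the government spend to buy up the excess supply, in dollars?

1664

Equilibrium: 114 - 2P = 6P - 270, so 384 = 8P and P* = 48, Q* = 18.
Because the floor (52) lies above the market-clearing price, it is binding.
At P = 52: Qd = 114 - 2·52 = 10 and Qs = 6·52 - 270 = 42.
Surplus = Qs - Qd = 32.
Government expenditure = surplus × support price = 32 × 52 = 1664.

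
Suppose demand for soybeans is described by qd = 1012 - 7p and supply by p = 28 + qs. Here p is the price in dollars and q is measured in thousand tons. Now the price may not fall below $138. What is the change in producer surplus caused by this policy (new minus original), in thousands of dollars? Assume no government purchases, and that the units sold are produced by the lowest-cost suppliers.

-1200

Rearranging supply gives qs = p - 28. Setting quantity demanded equal to quantity supplied, 1012 - 7p = p - 28, gives p* = 130 and q* = 102.
Because the floor (138) lies above the market-clearing price, it is binding.
At p = 138: qd = 1012 - 7·138 = 46 and qs = 138 - 28 = 110.
Producer surplus without the control is ½ · (130 - 28) · 102 = 5202.
With the floor, 46 units are sold at 138. The supply price at q = 46 is 74, so PS = ½ · [(138 - 28) + (138 - 74)] · 46 = 4002.
Change in producer surplus = 4002 - 5202 = -1200.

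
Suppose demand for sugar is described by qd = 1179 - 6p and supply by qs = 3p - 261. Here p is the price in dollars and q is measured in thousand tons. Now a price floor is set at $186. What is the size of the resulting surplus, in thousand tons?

In a free market, 1179 - 6p = 3p - 261 gives the equilibrium p* = 160, q* = 219.
Because the floor (186) lies above the market-clearing price, it is binding.
At p = 186: qd = 1179 - 6·186 = 63 and qs = 3·186 - 261 = 297.
Surplus = qs - qd = 297 - 63 = 234.

234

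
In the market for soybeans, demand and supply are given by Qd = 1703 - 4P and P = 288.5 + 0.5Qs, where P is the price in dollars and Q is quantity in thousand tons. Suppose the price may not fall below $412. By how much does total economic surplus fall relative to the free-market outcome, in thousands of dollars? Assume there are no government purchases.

6144

Rearranging supply gives Qs = 2P - 577. Without the control the market clears where 1703 - 4P = 2P - 577, i.e. P* = 380 and Q* = 183.
Since 412 > 380, the floor is binding.
At P = 412: Qd = 1703 - 4·412 = 55 and Qs = 2·412 - 577 = 247.
Quantity traded falls to 55. At Q = 55 the demand price is (1703 - 55)/4 = 412 and the supply price is (577 + 55)/2 = 316.
Deadweight loss = ½ · (412 - 316) · (183 - 55) = ½ · 96 · 128 = 6144.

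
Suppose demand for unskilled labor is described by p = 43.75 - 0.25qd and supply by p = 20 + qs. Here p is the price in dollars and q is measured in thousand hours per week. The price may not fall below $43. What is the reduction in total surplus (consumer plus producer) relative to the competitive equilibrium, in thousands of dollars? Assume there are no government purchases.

160

Rearranging demand gives qd = 175 - 4p; rearranging supply gives qs = p - 20. Without the control the market clears where 175 - 4p = p - 20, i.e. p* = 39 and q* = 19.
Since 43 > 39, the floor is binding.
At p = 43: qd = 175 - 4·43 = 3 and qs = 43 - 20 = 23.
Quantity traded falls to 3. At q = 3 the demand price is (175 - 3)/4 = 43 and the supply price is 20 + 3 = 23.
Deadweight loss = ½ · (43 - 23) · (19 - 3) = ½ · 20 · 16 = 160.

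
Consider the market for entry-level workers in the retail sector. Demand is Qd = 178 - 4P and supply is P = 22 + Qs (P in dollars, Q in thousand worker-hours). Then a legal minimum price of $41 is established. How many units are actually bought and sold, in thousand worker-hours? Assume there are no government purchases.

Rearranging supply gives Qs = P - 22. Without the control the market clears where 178 - 4P = P - 22, i.e. P* = 40 and Q* = 18.
Because the floor (41) lies above the market-clearing price, it is binding.
At P = 41: Qd = 178 - 4·41 = 14 and Qs = 41 - 22 = 19.
The quantity actually transacted is the short side, demand: 14.

14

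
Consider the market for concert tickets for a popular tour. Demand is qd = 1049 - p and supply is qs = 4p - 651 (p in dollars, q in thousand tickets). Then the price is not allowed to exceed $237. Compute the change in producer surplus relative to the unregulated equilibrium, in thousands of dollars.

-51809

Setting quantity demanded equal to quantity supplied, 1049 - p = 4p - 651, gives p* = 340 and q* = 709.
The ceiling of 237 is below the equilibrium price 340, so it binds.
At p = 237: qd = 1049 - 237 = 812 and qs = 4·237 - 651 = 297.
Producer surplus without the control is ½ · (340 - 162.75) · 709 = 62835.125.
With the ceiling, producers sell 297 units at 237, so PS = ½ · (237 - 162.75) · 297 = 11026.125.
Change in producer surplus = 11026.125 - 62835.125 = -51809.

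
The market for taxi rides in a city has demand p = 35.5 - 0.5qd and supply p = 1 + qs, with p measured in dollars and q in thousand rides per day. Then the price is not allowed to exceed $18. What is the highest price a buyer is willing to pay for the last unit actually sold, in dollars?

Rearranging demand gives qd = 71 - 2p; rearranging supply gives qs = p - 1. Setting quantity demanded equal to quantity supplied, 71 - 2p = p - 1, gives p* = 24 and q* = 23.
The ceiling of 18 is below the equilibrium price 24, so it binds.
At p = 18: qd = 71 - 2·18 = 35 and qs = 18 - 1 = 17.
Only 17 units reach the market. On the demand curve, the marginal buyer's willingness to pay at q = 17 is (71 - 17)/2 = 27.

27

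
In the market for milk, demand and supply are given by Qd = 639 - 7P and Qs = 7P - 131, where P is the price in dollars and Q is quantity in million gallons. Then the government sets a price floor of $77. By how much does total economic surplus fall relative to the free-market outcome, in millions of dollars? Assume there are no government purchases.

Setting quantity demanded equal to quantity supplied, 639 - 7P = 7P - 131, gives P* = 55 and Q* = 254.
The floor of 77 is above the equilibrium price 55, so it binds.
At P = 77: Qd = 639 - 7·77 = 100 and Qs = 7·77 - 131 = 408.
Quantity traded falls to 100. At Q = 100 the demand price is (639 - 100)/7 = 77 and the supply price is (131 + 100)/7 = 33.
Deadweight loss = ½ · (77 - 33) · (254 - 100) = ½ · 44 · 154 = 3388.

3388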